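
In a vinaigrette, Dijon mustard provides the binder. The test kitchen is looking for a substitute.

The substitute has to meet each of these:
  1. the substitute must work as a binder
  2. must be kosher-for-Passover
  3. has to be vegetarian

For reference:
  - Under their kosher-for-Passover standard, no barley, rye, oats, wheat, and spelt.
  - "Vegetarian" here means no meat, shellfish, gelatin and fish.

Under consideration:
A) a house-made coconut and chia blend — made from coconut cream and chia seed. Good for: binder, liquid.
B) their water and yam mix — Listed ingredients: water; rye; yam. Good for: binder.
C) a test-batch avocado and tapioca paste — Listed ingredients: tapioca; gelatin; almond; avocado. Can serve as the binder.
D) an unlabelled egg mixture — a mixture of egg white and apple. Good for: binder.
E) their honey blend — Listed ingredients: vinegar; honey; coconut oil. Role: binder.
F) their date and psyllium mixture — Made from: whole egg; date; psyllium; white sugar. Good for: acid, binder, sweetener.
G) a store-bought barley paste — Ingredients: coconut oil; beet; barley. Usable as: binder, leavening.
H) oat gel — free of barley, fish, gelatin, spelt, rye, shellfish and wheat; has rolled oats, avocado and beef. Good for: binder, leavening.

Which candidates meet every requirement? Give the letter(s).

A, D, E, F

A: nothing on the exclusion list — keep
B: has rye, so not kosher-for-Passover — reject
C: has gelatin, so not vegetarian — out
D: only egg white and apple; none excluded — OK
E: kosher-for-Passover, vegetarian — keep
F: whole egg and white sugar etc. — none of it excluded — keep
G: has barley, so not kosher-for-Passover — reject
H: has rolled oats, so not kosher-for-Passover; has beef, so not vegetarian — no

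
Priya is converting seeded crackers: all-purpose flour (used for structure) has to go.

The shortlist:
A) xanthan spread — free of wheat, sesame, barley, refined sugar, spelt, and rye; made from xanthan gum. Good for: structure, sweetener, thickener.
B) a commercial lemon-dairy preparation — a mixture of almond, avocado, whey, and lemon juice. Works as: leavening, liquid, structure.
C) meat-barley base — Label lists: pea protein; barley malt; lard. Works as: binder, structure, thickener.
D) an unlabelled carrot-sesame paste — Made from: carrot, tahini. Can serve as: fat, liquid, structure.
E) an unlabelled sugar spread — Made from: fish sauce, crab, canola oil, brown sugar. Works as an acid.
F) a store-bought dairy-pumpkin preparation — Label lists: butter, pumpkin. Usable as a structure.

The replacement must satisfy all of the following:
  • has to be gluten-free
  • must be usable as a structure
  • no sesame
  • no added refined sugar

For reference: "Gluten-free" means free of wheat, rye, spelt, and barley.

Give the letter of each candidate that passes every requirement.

A, B, F

A: works as a structure, no sesame, gluten-free — valid
B: whey and almond etc. — none of it excluded — OK
C: has barley malt, so not gluten-free — reject
D: has tahini, so not sesame-free — reject
E: not usable as a structure; has brown sugar, so not no-added-sugar — out
F: only butter and pumpkin; none excluded — OK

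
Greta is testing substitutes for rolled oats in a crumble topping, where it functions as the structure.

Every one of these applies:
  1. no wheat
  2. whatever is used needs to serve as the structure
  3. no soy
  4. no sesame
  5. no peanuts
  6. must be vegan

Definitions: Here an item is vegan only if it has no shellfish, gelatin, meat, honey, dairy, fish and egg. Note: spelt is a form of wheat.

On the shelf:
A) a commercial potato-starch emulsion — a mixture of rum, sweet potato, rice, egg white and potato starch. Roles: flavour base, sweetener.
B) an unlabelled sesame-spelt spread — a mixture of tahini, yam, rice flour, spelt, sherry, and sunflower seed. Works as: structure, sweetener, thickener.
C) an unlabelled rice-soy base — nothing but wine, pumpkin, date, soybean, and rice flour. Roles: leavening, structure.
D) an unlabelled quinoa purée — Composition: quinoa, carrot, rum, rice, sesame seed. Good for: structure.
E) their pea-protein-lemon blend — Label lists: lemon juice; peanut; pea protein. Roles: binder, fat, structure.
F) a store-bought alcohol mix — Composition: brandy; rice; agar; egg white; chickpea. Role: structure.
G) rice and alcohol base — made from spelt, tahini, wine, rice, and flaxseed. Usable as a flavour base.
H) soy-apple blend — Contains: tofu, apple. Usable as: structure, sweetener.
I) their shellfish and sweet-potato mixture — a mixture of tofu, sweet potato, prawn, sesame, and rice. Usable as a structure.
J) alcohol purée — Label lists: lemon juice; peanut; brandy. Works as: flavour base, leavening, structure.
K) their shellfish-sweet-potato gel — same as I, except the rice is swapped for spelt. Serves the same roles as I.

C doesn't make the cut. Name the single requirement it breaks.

soy-free

usable as a structure: satisfied
vegan: satisfied
wheat-free: satisfied
soy-free: has soybean — fails
sesame-free: satisfied
peanut-free: satisfied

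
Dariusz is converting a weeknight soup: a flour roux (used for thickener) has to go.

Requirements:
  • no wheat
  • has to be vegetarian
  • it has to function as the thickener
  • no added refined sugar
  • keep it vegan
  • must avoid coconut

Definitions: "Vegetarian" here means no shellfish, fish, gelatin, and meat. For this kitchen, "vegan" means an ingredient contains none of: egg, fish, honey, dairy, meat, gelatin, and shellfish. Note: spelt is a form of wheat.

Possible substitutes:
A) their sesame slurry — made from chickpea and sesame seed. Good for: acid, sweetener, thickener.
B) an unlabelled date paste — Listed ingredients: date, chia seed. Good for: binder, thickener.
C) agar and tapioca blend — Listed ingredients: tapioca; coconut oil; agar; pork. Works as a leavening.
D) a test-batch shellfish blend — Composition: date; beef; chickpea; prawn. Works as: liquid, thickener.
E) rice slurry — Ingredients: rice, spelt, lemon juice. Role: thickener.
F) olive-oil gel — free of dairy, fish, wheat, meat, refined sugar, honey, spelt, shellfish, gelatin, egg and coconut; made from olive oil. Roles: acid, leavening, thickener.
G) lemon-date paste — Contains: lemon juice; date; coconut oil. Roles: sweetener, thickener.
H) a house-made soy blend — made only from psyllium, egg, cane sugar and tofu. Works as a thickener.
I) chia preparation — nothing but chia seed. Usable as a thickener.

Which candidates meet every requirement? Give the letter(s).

A, B, F, I

A: works as a thickener, wheat-free, vegan — keep
B: works as a thickener, no refined sugar, vegan — valid
C: not usable as a thickener; has pork, so not vegetarian (and 2 more) — reject
D: has beef, so not vegetarian; has beef, so not vegan — reject
E: has spelt, so not wheat-free — no
F: wheat-free, vegetarian — OK
G: has coconut oil, so not coconut-free — reject
H: has egg, so not vegan; has cane sugar, so not no-added-sugar — out
I: every rule checks out — keep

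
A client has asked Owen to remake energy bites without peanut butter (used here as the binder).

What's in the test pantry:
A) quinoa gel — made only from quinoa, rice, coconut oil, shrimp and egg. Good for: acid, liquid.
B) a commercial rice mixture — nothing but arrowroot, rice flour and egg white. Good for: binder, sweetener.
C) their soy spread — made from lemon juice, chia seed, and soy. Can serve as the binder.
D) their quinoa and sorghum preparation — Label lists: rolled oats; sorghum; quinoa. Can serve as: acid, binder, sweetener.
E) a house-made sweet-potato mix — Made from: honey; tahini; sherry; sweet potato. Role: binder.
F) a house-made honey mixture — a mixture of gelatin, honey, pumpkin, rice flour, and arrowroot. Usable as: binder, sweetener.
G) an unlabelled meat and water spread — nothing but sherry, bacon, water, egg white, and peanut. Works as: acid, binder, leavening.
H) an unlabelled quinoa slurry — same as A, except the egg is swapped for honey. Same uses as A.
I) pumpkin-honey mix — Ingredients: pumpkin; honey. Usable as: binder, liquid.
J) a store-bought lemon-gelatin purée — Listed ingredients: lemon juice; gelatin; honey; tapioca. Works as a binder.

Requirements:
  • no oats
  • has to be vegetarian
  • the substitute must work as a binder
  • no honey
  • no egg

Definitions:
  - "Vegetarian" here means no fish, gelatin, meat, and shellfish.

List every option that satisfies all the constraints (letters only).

A: not usable as a binder; has shrimp, so not vegetarian (and 1 more) — no
B: has egg white, so not egg-free — out
C: every rule checks out — valid
D: has rolled oats, so not oat-free — reject
E: has honey, so not honey-free — out
F: has gelatin, so not vegetarian; has honey, so not honey-free — out
G: has bacon, so not vegetarian; has egg white, so not egg-free — out
H: not usable as a binder; has shrimp, so not vegetarian (and 1 more) — no
I: has honey, so not honey-free — reject
J: has gelatin, so not vegetarian; has honey, so not honey-free — out

C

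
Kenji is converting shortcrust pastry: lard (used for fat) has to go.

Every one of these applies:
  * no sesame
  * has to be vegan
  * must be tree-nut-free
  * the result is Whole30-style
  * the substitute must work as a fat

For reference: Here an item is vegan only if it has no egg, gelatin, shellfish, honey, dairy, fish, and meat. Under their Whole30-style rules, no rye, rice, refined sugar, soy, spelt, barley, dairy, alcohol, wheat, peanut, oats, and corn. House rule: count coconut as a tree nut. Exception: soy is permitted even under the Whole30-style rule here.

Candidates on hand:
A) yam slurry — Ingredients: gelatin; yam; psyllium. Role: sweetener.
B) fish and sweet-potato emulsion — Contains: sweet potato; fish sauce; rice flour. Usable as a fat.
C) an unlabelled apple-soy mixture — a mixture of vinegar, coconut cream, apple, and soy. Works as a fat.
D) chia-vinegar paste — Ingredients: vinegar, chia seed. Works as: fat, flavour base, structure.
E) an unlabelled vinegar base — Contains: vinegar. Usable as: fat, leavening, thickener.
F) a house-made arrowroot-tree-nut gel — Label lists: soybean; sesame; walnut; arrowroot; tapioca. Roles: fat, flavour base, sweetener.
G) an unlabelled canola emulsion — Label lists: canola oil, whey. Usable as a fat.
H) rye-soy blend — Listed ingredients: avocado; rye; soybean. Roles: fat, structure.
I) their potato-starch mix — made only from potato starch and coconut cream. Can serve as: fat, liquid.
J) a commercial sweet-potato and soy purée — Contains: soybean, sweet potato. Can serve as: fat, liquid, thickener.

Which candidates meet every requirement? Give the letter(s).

D, E, J

A: not usable as a fat; has gelatin, so not vegan — reject
B: has fish sauce, so not vegan; has rice flour, so not Whole30-style — out
C: has coconut cream, so not tree-nut-free — no
D: tree-nut-free, Whole30-style — keep
E: only vinegar; none excluded — valid
F: has walnut, so not tree-nut-free; has sesame, so not sesame-free — reject
G: has whey, so not vegan; has whey, so not Whole30-style — out
H: has rye, so not Whole30-style — out
I: has coconut cream, so not tree-nut-free — out
J: soy is permitted under the Whole30-style carve-out; nothing else excluded — OK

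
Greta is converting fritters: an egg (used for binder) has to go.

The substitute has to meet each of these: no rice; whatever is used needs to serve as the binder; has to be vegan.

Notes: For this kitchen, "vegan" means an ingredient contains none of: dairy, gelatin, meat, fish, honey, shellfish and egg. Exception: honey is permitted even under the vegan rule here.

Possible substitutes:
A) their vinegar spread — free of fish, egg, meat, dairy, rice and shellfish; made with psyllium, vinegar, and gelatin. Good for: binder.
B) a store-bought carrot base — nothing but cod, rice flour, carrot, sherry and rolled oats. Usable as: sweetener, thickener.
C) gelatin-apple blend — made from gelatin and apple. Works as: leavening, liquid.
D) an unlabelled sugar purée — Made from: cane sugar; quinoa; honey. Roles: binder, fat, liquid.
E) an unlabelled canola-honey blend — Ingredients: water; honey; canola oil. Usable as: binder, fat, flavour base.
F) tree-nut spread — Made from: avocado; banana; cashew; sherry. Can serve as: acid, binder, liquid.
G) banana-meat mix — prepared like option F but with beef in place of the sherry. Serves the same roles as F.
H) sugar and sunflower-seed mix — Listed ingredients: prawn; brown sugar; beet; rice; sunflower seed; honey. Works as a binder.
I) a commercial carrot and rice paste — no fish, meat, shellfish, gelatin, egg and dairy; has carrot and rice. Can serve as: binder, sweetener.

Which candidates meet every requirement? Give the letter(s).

D, E, F

A: has gelatin, so not vegan — no
B: not usable as a binder; has cod, so not vegan (and 1 more) — no
C: not usable as a binder; has gelatin, so not vegan — no
D: honey is permitted under the vegan carve-out; nothing else excluded — valid
E: honey is permitted under the vegan carve-out; nothing else excluded — valid
F: works as a binder, vegan, no rice — OK
G: has beef, so not vegan — out
H: has prawn, so not vegan; has rice, so not rice-free — out
I: has rice, so not rice-free — reject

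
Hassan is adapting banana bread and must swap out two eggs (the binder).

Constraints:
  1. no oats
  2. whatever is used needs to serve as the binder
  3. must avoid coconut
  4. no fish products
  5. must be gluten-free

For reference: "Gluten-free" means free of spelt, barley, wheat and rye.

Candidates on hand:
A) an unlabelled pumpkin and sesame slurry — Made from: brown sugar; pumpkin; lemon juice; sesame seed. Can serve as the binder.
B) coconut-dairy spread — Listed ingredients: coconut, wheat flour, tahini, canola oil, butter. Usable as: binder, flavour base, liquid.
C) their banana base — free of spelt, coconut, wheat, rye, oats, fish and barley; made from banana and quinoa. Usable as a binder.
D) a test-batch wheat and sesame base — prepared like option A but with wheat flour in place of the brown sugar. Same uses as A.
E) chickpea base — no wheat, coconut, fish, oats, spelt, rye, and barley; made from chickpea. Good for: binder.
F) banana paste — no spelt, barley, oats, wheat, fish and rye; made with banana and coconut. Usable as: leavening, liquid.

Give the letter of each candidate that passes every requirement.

A: sesame seed and brown sugar etc. — none of it excluded — valid
B: has wheat flour, so not gluten-free; has coconut, so not coconut-free — no
C: all constraints satisfied — keep
D: has wheat flour, so not gluten-free — no
E: works as a binder, no oats, no coconut — OK
F: not usable as a binder; has coconut, so not coconut-free — reject

A, C, E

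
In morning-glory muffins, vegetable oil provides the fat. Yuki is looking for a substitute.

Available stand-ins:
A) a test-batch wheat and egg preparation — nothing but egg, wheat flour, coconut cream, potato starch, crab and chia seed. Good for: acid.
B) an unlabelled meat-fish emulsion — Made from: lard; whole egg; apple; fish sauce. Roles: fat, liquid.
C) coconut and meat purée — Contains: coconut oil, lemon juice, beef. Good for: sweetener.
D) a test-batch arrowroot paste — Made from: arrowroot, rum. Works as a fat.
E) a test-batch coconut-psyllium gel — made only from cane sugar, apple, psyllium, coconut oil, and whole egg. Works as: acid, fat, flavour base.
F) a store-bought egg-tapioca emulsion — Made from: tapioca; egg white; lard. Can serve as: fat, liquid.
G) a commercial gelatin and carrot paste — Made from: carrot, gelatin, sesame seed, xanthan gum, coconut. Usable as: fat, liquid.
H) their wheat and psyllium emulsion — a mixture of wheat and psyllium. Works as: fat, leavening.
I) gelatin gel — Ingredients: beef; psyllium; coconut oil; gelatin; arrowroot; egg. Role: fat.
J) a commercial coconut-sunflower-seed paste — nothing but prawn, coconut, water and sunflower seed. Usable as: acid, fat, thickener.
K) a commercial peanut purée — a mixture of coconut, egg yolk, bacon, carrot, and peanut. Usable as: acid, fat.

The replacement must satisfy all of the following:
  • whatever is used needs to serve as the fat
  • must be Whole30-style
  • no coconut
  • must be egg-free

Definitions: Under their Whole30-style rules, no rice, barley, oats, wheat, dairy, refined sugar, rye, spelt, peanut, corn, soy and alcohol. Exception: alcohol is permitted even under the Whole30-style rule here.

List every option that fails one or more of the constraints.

A: not usable as a fat; has wheat flour, so not Whole30-style (and 2 more) — out
B: has whole egg, so not egg-free — out
C: not usable as a fat; has coconut oil, so not coconut-free — reject
D: alcohol is permitted under the Whole30-style carve-out; nothing else excluded — valid
E: has cane sugar, so not Whole30-style; has whole egg, so not egg-free (and 1 more) — no
F: has egg white, so not egg-free — no
G: has coconut, so not coconut-free — no
H: has wheat, so not Whole30-style — out
I: has egg, so not egg-free; has coconut oil, so not coconut-free — no
J: has coconut, so not coconut-free — no
K: has peanut, so not Whole30-style; has egg yolk, so not egg-free (and 1 more) — no

A, B, C, E, F, G, H, I, J, K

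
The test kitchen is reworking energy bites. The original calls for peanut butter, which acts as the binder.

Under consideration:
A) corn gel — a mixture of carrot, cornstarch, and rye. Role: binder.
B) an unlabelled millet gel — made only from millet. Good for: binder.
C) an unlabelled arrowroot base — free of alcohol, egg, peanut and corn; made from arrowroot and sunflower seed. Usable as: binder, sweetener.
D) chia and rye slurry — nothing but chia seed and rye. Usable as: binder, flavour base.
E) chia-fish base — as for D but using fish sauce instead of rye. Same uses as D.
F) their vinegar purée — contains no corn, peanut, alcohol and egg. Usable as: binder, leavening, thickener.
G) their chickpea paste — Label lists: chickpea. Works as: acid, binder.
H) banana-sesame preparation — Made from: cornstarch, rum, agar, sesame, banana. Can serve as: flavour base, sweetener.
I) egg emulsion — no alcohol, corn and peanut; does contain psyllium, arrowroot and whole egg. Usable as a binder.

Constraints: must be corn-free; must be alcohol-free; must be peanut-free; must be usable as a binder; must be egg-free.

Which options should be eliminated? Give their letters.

A: has cornstarch, so not corn-free — out
B: nothing on the exclusion list — OK
C: works as a binder, no peanut, no egg — OK
D: every rule checks out — valid
E: works as a binder, no egg, no peanut — OK
F: works as a binder, no alcohol, no corn — keep
G: nothing on the exclusion list — valid
H: not usable as a binder; has cornstarch, so not corn-free (and 1 more) — out
I: has whole egg, so not egg-free — out

A, H, I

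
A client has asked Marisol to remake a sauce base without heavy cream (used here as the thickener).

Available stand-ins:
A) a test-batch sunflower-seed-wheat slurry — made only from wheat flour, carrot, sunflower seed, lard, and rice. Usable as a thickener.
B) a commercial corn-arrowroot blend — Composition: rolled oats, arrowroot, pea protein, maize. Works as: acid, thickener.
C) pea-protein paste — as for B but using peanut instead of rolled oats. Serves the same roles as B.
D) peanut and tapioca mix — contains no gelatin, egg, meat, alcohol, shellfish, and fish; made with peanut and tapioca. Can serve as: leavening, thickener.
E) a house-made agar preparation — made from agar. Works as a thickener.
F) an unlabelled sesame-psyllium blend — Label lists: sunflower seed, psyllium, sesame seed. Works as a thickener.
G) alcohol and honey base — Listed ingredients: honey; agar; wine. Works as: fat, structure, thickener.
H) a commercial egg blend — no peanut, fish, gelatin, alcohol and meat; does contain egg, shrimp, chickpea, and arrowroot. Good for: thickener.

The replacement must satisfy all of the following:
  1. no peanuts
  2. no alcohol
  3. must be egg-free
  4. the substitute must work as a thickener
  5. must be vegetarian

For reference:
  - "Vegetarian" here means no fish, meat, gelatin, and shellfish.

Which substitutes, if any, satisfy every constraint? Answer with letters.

B, E, F

A: has lard, so not vegetarian — no
B: maize and rolled oats etc. — none of it excluded — OK
C: has peanut, so not peanut-free — reject
D: has peanut, so not peanut-free — no
E: only agar; none excluded — keep
F: works as a thickener, no egg, no peanut — valid
G: has wine, so not alcohol-free — no
H: has shrimp, so not vegetarian; has egg, so not egg-free — reject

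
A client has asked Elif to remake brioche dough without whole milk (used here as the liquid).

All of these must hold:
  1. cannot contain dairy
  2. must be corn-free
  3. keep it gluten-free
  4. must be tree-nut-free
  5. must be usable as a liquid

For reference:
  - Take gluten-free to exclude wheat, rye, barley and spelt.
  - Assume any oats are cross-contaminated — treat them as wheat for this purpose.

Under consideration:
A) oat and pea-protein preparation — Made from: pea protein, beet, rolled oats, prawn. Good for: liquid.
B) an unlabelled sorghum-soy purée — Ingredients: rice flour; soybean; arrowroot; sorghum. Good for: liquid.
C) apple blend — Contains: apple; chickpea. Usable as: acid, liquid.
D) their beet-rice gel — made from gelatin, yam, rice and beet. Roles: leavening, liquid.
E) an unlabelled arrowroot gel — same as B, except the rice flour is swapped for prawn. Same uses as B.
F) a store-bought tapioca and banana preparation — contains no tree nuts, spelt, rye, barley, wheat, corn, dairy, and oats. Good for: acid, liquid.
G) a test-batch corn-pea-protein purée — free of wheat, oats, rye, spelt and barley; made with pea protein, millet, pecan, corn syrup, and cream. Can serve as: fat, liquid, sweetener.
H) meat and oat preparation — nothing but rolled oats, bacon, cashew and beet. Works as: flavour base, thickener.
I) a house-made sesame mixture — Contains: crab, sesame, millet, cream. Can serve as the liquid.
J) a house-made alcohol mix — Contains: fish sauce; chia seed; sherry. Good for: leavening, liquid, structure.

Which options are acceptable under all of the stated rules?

A: has rolled oats, so not gluten-free — reject
B: rice flour and soybean etc. — none of it excluded — OK
C: only apple and chickpea; none excluded — OK
D: gelatin and rice etc. — none of it excluded — valid
E: prawn and soybean etc. — none of it excluded — valid
F: nothing on the exclusion list — keep
G: has corn syrup, so not corn-free; has pecan, so not tree-nut-free (and 1 more) — reject
H: not usable as a liquid; has rolled oats, so not gluten-free (and 1 more) — no
I: has cream, so not dairy-free — no
J: nothing on the exclusion list — OK

B, C, D, E, F, J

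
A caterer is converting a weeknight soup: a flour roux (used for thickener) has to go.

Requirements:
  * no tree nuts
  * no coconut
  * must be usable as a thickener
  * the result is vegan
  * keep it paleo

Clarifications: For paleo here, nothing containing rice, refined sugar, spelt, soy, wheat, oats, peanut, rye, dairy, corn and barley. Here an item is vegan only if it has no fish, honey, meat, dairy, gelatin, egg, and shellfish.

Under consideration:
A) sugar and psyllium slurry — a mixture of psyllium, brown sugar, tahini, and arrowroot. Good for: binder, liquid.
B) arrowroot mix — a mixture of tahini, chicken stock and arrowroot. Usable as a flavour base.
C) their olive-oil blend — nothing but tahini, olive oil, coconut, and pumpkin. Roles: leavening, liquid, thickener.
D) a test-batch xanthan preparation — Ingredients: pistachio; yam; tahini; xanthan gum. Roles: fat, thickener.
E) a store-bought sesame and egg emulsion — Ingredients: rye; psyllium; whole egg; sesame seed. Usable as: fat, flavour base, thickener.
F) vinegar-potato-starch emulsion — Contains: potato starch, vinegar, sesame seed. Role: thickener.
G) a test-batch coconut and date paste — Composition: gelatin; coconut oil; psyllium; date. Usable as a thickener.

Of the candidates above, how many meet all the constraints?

A: not usable as a thickener; has brown sugar, so not paleo — no
B: not usable as a thickener; has chicken stock, so not vegan — out
C: has coconut, so not coconut-free — reject
D: has pistachio, so not tree-nut-free — reject
E: has rye, so not paleo; has whole egg, so not vegan — no
F: no tree nuts, vegan — keep
G: has gelatin, so not vegan; has coconut oil, so not coconut-free — no

1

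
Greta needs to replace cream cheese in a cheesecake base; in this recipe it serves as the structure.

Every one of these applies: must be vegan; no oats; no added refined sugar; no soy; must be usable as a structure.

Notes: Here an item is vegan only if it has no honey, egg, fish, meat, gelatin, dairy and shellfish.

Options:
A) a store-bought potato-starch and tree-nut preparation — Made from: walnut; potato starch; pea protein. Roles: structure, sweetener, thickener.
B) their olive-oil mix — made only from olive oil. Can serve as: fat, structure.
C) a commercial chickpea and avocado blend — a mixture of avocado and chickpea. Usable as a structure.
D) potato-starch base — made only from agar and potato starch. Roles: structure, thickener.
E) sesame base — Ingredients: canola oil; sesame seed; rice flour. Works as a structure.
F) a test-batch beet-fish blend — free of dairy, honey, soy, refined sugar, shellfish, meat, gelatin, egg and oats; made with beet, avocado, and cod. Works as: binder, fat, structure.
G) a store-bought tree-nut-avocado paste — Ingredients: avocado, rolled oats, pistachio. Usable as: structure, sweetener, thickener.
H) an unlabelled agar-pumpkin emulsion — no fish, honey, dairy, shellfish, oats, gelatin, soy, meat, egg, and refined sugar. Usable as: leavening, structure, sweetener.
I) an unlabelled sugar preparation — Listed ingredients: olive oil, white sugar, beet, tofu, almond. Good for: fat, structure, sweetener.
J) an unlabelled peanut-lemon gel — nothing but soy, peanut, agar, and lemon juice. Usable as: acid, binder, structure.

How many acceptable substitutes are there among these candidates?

6

A: only walnut, potato starch, and pea protein; none excluded — valid
B: works as a structure, vegan, no refined sugar — keep
C: only chickpea and avocado; none excluded — valid
D: only potato starch and agar; none excluded — valid
E: works as a structure, no oats, no refined sugar — OK
F: has cod, so not vegan — reject
G: has rolled oats, so not oat-free — reject
H: no refined sugar, no oats — OK
I: has white sugar, so not no-added-sugar; has tofu, so not soy-free — reject
J: has soy, so not soy-free — out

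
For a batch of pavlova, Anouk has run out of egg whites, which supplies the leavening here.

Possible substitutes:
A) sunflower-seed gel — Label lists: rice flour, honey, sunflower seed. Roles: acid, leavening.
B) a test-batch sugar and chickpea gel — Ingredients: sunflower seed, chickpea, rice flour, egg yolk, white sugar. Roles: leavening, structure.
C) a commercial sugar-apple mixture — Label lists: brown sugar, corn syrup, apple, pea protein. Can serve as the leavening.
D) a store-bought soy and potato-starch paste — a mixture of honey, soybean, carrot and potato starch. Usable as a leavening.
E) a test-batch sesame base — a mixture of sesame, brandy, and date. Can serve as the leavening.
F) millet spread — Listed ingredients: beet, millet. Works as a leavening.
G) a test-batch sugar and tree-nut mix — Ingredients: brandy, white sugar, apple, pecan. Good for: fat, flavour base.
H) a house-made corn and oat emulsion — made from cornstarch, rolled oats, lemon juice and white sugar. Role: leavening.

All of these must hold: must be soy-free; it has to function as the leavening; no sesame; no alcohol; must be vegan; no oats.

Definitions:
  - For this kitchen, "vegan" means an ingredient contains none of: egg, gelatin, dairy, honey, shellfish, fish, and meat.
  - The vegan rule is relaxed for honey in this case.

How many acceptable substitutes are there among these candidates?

A: honey is permitted under the vegan carve-out; nothing else excluded — OK
B: has egg yolk, so not vegan — out
C: corn syrup and brown sugar etc. — none of it excluded — valid
D: has soybean, so not soy-free — out
E: has sesame, so not sesame-free; has brandy, so not alcohol-free — out
F: nothing on the exclusion list — OK
G: not usable as a leavening; has brandy, so not alcohol-free — out
H: has rolled oats, so not oat-free — out

3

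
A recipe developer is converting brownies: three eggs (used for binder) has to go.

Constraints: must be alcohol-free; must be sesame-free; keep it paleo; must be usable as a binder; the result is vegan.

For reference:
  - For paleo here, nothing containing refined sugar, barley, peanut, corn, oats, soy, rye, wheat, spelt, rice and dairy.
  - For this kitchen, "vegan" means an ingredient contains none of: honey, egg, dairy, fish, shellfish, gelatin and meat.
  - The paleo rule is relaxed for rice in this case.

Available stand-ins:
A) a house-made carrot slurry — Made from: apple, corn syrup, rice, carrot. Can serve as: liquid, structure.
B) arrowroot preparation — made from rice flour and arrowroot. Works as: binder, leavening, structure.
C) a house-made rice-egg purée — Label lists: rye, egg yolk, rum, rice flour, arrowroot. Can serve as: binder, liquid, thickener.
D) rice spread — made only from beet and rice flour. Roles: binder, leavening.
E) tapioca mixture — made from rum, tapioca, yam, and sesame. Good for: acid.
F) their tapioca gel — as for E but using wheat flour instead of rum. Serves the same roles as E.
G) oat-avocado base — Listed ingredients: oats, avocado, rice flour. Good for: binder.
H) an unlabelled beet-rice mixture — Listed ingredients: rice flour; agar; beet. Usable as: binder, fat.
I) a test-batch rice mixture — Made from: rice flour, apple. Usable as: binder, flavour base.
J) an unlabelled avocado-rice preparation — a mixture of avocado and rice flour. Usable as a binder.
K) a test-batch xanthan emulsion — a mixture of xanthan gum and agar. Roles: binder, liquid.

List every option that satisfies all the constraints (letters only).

A: not usable as a binder; has corn syrup, so not paleo — out
B: rice is permitted under the paleo carve-out; nothing else excluded — OK
C: has rye, so not paleo; has egg yolk, so not vegan (and 1 more) — out
D: rice is permitted under the paleo carve-out; nothing else excluded — keep
E: not usable as a binder; has rum, so not alcohol-free (and 1 more) — reject
F: not usable as a binder; has wheat flour, so not paleo (and 1 more) — reject
G: has oats, so not paleo — no
H: rice is permitted under the paleo carve-out; nothing else excluded — keep
I: rice is permitted under the paleo carve-out; nothing else excluded — OK
J: rice is permitted under the paleo carve-out; nothing else excluded — keep
K: works as a binder, no alcohol, vegan — OK

B, D, H, I, J, K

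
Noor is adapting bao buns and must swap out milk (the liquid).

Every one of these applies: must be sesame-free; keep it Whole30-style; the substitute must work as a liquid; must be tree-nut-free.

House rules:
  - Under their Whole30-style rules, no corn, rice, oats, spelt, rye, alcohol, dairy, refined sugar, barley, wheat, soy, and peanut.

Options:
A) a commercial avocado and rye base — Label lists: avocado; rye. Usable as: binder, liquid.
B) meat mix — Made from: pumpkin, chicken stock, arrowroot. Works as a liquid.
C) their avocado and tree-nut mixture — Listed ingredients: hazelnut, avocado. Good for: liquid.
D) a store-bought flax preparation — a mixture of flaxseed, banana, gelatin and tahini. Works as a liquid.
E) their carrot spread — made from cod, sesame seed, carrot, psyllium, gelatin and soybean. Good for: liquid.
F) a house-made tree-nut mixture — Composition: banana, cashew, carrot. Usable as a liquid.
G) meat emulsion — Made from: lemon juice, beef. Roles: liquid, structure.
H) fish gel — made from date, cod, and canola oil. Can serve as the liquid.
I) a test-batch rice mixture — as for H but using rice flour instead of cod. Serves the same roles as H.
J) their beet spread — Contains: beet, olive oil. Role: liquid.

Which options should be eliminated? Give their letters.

A: has rye, so not Whole30-style — out
B: only chicken stock, arrowroot, and pumpkin; none excluded — OK
C: has hazelnut, so not tree-nut-free — out
D: has tahini, so not sesame-free — no
E: has soybean, so not Whole30-style; has sesame seed, so not sesame-free — out
F: has cashew, so not tree-nut-free — no
G: only beef and lemon juice; none excluded — OK
H: works as a liquid, Whole30-style, no tree nuts — OK
I: has rice flour, so not Whole30-style — out
J: Whole30-style, no tree nuts — keep

A, C, D, E, F, I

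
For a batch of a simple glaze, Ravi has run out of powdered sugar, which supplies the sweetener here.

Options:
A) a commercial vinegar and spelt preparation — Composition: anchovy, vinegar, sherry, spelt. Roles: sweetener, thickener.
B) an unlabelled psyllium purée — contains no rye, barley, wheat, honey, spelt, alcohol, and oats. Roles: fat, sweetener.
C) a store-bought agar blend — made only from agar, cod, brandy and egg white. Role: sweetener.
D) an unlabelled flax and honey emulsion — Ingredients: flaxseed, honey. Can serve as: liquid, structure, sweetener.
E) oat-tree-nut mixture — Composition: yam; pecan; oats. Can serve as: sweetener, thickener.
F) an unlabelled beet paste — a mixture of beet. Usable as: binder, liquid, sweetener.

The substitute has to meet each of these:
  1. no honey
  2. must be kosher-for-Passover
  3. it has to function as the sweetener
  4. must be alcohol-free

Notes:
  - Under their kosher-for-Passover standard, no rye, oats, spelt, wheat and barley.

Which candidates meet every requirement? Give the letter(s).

A: has spelt, so not kosher-for-Passover; has sherry, so not alcohol-free — out
B: works as a sweetener, kosher-for-Passover, no honey — OK
C: has brandy, so not alcohol-free — reject
D: has honey, so not honey-free — reject
E: has oats, so not kosher-for-Passover — out
F: only beet; none excluded — OK

B, F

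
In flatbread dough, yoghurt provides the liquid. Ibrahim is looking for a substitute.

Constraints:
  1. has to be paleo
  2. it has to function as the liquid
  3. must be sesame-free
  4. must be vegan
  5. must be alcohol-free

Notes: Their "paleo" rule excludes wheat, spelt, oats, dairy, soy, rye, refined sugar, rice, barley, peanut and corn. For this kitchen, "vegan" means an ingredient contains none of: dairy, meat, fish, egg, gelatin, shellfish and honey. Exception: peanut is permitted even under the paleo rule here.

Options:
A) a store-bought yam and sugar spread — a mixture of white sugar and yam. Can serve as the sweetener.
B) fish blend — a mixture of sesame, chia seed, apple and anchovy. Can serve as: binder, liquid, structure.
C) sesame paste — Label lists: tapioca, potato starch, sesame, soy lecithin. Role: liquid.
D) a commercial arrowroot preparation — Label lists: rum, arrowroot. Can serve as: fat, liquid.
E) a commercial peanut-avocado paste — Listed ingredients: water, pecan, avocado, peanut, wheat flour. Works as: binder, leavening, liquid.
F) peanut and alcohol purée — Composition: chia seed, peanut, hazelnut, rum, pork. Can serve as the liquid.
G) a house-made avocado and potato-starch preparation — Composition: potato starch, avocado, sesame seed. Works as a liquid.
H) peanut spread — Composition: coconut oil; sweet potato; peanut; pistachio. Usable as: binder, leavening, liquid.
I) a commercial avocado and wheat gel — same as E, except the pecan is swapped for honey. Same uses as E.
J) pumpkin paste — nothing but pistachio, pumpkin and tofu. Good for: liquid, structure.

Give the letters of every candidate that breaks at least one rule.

A: not usable as a liquid; has white sugar, so not paleo — reject
B: has anchovy, so not vegan; has sesame, so not sesame-free — reject
C: has soy lecithin, so not paleo; has sesame, so not sesame-free — reject
D: has rum, so not alcohol-free — out
E: has wheat flour, so not paleo — reject
F: has pork, so not vegan; has rum, so not alcohol-free — reject
G: has sesame seed, so not sesame-free — no
H: peanut is permitted under the paleo carve-out; nothing else excluded — OK
I: has wheat flour, so not paleo; has honey, so not vegan — out
J: has tofu, so not paleo — no

A, B, C, D, E, F, G, I, J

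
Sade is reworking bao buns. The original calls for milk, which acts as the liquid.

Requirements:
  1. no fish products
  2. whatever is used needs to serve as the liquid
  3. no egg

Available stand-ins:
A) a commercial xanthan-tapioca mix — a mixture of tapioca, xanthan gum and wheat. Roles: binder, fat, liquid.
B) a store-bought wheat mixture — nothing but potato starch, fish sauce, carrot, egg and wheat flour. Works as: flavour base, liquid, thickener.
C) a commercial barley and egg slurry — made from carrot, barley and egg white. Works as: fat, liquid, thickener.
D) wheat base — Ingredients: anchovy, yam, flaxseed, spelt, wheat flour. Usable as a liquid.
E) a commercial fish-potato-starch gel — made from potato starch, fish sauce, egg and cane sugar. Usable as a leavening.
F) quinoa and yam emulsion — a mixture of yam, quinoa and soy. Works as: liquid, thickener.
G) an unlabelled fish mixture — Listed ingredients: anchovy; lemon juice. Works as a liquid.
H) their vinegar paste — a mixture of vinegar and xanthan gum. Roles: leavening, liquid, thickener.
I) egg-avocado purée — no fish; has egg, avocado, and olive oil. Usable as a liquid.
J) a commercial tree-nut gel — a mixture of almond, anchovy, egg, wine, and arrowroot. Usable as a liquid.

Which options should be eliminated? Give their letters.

B, C, D, E, G, I, J

A: no egg, no fish — valid
B: has fish sauce, so not fish-free; has egg, so not egg-free — reject
C: has egg white, so not egg-free — reject
D: has anchovy, so not fish-free — no
E: not usable as a liquid; has fish sauce, so not fish-free (and 1 more) — no
F: nothing on the exclusion list — keep
G: has anchovy, so not fish-free — reject
H: only vinegar and xanthan gum; none excluded — valid
I: has egg, so not egg-free — no
J: has anchovy, so not fish-free; has egg, so not egg-free — reject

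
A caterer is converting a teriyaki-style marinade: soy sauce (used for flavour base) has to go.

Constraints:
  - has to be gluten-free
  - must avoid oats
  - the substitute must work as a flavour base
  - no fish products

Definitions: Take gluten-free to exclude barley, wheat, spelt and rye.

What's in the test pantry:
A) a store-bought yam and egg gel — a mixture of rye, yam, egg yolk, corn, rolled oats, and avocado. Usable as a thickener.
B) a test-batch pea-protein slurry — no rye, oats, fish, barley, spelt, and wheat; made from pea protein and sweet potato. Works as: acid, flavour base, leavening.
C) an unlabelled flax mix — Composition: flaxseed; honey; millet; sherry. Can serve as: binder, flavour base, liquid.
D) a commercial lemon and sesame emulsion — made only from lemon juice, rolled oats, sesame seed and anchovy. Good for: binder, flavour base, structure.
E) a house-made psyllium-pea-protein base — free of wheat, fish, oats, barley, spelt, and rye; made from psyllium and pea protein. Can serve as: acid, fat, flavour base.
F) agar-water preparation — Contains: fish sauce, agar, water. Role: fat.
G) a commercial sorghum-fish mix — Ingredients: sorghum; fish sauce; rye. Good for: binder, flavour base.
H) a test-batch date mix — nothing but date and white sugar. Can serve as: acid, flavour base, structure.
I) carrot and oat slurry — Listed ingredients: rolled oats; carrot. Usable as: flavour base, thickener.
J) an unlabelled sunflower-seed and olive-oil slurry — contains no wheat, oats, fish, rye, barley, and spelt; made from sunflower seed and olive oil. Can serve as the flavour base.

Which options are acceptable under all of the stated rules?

A: not usable as a flavour base; has rye, so not gluten-free (and 1 more) — out
B: gluten-free, no oats — keep
C: no fish, no oats — valid
D: has rolled oats, so not oat-free; has anchovy, so not fish-free — out
E: nothing on the exclusion list — OK
F: not usable as a flavour base; has fish sauce, so not fish-free — out
G: has rye, so not gluten-free; has fish sauce, so not fish-free — no
H: works as a flavour base, gluten-free, no oats — OK
I: has rolled oats, so not oat-free — reject
J: every rule checks out — OK

B, C, E, H, J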